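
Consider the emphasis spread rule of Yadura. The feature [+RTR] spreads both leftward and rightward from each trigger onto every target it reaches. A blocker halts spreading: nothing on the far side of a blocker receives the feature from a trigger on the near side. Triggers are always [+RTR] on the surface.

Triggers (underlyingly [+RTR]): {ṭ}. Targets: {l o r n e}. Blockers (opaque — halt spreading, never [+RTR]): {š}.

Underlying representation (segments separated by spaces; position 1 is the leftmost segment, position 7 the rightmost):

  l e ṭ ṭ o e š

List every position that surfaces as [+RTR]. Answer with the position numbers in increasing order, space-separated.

From /ṭ/ at 3 rightward: 4 /ṭ/ is itself a trigger — this domain ends here.
From /ṭ/ at 3 leftward: 2 /e/ → [+RTR]; 1 /l/ → [+RTR]; word edge.
From /ṭ/ at 4 rightward: 5 /o/ → [+RTR]; 6 /e/ → [+RTR]; 7 /š/ blocks.
From /ṭ/ at 4 leftward: 3 /ṭ/ is itself a trigger — this domain ends here.

1 2 3 4 5 6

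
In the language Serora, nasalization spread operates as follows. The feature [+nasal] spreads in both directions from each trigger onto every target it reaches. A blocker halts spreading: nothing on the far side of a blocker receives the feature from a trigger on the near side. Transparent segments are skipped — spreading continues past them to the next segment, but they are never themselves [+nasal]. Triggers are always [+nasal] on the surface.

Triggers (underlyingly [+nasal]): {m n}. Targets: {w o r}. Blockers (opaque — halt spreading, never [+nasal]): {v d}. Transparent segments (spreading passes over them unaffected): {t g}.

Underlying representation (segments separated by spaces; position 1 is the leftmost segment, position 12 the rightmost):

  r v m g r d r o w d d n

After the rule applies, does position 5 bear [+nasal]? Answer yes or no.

From /m/ at 3 rightward: 4 /g/ transparent; 5 /r/ → [+nasal]; 6 /d/ blocks.
From /m/ at 3 leftward: 2 /v/ blocks.
From /n/ at 12 rightward: word edge.
From /n/ at 12 leftward: 11 /d/ blocks.
Targets with no active source: positions 1 7 8 9 stay [-nasal].
[+nasal] positions on the surface: 3 5 12.

yes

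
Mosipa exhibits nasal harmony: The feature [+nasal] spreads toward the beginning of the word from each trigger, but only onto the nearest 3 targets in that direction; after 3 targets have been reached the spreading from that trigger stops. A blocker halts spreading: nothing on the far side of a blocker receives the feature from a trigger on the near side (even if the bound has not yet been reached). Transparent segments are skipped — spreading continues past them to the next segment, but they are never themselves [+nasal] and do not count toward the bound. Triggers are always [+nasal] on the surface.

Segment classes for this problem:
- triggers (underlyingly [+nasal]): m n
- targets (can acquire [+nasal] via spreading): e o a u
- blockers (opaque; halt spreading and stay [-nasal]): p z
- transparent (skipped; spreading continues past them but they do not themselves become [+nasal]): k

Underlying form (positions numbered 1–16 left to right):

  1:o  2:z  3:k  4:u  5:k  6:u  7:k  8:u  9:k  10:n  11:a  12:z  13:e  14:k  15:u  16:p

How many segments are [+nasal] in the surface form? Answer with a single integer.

4

From /n/ at 10 leftward: 9 /k/ transparent; 8 /u/ → [+nasal]; 7 /k/ transparent; 6 /u/ → [+nasal]; 5 /k/ transparent; 4 /u/ → [+nasal]; bound reached.
Targets with no active source: positions 1 11 13 15 stay [-nasal].
[+nasal] positions on the surface: 4 6 8 10.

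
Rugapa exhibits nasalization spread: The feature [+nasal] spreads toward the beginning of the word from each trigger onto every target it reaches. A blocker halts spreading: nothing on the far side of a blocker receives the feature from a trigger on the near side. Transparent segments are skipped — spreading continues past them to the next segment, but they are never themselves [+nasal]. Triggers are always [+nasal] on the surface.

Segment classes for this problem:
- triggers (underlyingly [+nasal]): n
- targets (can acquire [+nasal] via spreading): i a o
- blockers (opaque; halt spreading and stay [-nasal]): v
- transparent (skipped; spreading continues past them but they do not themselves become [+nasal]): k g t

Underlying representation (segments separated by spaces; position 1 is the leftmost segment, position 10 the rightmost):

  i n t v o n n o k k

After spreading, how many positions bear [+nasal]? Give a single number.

5

From /n/ at 2 leftward: 1 /i/ → [+nasal]; word edge.
From /n/ at 6 leftward: 5 /o/ → [+nasal]; 4 /v/ blocks.
From /n/ at 7 leftward: 6 /n/ is itself a trigger — this domain ends here.
Target with no active source: position 8 stays [-nasal].
[+nasal] positions on the surface: 1 2 5 6 7.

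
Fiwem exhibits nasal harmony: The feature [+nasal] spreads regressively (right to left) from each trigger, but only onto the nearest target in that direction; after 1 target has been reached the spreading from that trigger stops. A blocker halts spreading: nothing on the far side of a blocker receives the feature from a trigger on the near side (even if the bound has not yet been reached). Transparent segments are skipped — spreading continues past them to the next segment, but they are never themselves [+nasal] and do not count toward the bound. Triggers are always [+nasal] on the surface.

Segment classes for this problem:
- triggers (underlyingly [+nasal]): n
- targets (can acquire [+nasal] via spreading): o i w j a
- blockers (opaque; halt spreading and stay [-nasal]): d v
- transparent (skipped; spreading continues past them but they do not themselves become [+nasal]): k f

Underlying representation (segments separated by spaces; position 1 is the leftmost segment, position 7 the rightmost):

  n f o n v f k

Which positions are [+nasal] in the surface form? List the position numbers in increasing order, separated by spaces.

From /n/ at 1 leftward: word edge.
From /n/ at 4 leftward: 3 /o/ → [+nasal]; bound reached.

1 3 4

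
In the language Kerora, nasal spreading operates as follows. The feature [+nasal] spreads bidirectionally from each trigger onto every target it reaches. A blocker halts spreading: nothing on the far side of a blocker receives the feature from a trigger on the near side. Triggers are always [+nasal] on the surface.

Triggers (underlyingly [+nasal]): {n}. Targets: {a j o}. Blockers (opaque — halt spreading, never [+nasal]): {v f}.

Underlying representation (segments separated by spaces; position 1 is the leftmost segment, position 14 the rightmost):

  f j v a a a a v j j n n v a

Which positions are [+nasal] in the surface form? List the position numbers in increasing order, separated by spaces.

From /n/ at 11 rightward: 12 /n/ is itself a trigger — this domain ends here.
From /n/ at 11 leftward: 10 /j/ → [+nasal]; 9 /j/ → [+nasal]; 8 /v/ blocks.
From /n/ at 12 rightward: 13 /v/ blocks.
From /n/ at 12 leftward: 11 /n/ is itself a trigger — this domain ends here.
Targets with no active source: positions 2 4 5 6 7 14 stay [-nasal].

9 10 11 12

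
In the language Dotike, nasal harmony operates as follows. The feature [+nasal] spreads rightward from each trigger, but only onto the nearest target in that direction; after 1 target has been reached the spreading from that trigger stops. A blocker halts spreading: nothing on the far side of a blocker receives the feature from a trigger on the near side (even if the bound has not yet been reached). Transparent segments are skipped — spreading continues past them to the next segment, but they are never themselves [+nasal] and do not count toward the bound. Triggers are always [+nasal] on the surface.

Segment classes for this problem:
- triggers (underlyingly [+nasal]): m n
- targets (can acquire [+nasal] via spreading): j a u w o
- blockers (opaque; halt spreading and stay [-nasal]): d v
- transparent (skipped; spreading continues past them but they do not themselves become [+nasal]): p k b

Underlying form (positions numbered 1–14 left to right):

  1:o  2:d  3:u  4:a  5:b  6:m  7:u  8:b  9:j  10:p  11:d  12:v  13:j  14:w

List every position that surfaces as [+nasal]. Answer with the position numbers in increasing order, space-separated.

6 7

From /m/ at 6 rightward: 7 /u/ → [+nasal]; bound reached.
Targets with no active source: positions 1 3 4 9 13 14 stay [-nasal].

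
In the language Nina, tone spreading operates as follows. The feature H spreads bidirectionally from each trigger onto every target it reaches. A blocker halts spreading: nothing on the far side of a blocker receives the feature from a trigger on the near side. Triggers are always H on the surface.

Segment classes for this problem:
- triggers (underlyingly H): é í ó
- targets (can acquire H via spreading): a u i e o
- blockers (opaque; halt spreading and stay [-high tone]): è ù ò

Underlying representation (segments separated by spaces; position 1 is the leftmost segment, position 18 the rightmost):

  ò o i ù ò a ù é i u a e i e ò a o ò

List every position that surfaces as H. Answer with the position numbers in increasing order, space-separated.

From /é/ at 8 rightward: 9 /i/ → H; 10 /u/ → H; 11 /a/ → H; 12 /e/ → H; 13 /i/ → H; 14 /e/ → H; 15 /ò/ blocks.
From /é/ at 8 leftward: 7 /ù/ blocks.
Targets with no active source: positions 2 3 6 16 17 stay [-high tone].

8 9 10 11 12 13 14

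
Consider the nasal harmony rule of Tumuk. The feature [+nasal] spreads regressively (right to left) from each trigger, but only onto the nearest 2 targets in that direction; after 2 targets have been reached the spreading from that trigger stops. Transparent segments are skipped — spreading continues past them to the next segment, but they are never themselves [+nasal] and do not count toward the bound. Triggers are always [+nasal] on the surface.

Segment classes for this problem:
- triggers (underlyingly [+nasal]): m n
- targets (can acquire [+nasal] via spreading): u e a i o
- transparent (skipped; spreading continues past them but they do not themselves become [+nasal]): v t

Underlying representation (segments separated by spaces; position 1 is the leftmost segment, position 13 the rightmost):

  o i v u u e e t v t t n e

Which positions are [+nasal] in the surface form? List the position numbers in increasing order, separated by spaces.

6 7 12

From /n/ at 12 leftward: 11 /t/ transparent; 10 /t/ transparent; 9 /v/ transparent; 8 /t/ transparent; 7 /e/ → [+nasal]; 6 /e/ → [+nasal]; bound reached.
Targets with no active source: positions 1 2 4 5 13 stay [-nasal].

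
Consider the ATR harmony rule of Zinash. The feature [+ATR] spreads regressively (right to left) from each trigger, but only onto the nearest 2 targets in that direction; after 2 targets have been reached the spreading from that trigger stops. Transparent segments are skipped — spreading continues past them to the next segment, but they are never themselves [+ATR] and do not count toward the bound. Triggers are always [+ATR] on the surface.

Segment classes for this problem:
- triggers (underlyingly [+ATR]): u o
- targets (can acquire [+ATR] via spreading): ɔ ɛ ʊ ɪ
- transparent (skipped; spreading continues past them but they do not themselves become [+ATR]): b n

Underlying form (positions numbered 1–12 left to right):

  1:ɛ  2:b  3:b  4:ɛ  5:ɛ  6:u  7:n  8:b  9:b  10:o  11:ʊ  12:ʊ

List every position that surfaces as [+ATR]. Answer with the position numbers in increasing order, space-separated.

4 5 6 10

From /u/ at 6 leftward: 5 /ɛ/ → [+ATR]; 4 /ɛ/ → [+ATR]; bound reached.
From /o/ at 10 leftward: 9 /b/ transparent; 8 /b/ transparent; 7 /n/ transparent; 6 /u/ is itself a trigger — this domain ends here.
Targets with no active source: positions 1 11 12 stay [-ATR].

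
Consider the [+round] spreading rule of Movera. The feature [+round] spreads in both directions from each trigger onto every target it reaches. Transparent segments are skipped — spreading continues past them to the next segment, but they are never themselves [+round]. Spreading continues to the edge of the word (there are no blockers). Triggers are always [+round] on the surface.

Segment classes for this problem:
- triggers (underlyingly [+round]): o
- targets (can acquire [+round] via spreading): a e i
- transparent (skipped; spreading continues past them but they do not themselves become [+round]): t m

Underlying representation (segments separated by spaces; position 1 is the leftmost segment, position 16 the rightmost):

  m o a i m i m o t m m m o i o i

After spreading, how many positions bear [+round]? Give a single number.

9

From /o/ at 2 rightward: 3 /a/ → [+round]; 4 /i/ → [+round]; 5 /m/ transparent; 6 /i/ → [+round]; 7 /m/ transparent; 8 /o/ is itself a trigger — this domain ends here.
From /o/ at 2 leftward: 1 /m/ transparent; word edge.
From /o/ at 8 rightward: 9 /t/ transparent; 10 /m/ transparent; 11 /m/ transparent; 12 /m/ transparent; 13 /o/ is itself a trigger — this domain ends here.
From /o/ at 8 leftward: 7 /m/ transparent; 6 /i/ → [+round]; 5 /m/ transparent; 4 /i/ → [+round]; 3 /a/ → [+round]; 2 /o/ is itself a trigger — this domain ends here.
From /o/ at 13 rightward: 14 /i/ → [+round]; 15 /o/ is itself a trigger — this domain ends here.
From /o/ at 13 leftward: 12 /m/ transparent; 11 /m/ transparent; 10 /m/ transparent; 9 /t/ transparent; 8 /o/ is itself a trigger — this domain ends here.
From /o/ at 15 rightward: 16 /i/ → [+round]; word edge.
From /o/ at 15 leftward: 14 /i/ → [+round]; 13 /o/ is itself a trigger — this domain ends here.
[+round] positions on the surface: 2 3 4 6 8 13 14 15 16.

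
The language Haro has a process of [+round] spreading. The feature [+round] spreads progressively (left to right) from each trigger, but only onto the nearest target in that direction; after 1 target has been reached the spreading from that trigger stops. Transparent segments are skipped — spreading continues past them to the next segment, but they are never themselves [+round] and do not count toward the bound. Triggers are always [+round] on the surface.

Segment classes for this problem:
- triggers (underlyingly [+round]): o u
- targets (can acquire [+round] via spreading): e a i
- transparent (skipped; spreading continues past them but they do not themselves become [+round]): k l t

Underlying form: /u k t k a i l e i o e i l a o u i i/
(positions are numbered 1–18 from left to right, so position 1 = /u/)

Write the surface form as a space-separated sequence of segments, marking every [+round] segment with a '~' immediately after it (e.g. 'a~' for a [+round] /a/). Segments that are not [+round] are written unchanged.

u~ k t k a~ i l e i o~ e~ i l a o~ u~ i~ i

From /u/ at 1 rightward: 2 /k/ transparent; 3 /t/ transparent; 4 /k/ transparent; 5 /a/ → [+round]; bound reached.
From /o/ at 10 rightward: 11 /e/ → [+round]; bound reached.
From /o/ at 15 rightward: 16 /u/ is itself a trigger — this domain ends here.
From /u/ at 16 rightward: 17 /i/ → [+round]; bound reached.
Targets with no active source: positions 6 8 9 12 14 18 stay [-round].
[+round] positions on the surface: 1 5 10 11 15 16 17.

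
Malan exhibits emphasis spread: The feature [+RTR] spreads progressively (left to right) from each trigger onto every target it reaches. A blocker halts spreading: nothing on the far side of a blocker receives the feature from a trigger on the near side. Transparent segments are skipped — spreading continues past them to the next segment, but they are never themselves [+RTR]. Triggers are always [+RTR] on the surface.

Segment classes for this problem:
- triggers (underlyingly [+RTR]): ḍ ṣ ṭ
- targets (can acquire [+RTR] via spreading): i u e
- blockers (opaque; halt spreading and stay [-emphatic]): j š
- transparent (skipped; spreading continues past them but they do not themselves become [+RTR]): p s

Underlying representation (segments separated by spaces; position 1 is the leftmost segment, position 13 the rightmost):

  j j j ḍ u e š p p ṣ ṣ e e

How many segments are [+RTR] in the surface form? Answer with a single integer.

From /ḍ/ at 4 rightward: 5 /u/ → [+RTR]; 6 /e/ → [+RTR]; 7 /š/ blocks.
From /ṣ/ at 10 rightward: 11 /ṣ/ is itself a trigger — this domain ends here.
From /ṣ/ at 11 rightward: 12 /e/ → [+RTR]; 13 /e/ → [+RTR]; word edge.
[+RTR] positions on the surface: 4 5 6 10 11 12 13.

7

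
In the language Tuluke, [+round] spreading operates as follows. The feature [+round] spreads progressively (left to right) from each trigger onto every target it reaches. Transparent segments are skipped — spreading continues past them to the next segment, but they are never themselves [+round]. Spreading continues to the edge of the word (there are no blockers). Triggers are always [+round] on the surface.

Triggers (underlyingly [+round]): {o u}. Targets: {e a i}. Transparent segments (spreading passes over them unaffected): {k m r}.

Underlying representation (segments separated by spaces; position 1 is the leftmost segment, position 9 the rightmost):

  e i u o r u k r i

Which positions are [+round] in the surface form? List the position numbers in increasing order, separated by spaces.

From /u/ at 3 rightward: 4 /o/ is itself a trigger — this domain ends here.
From /o/ at 4 rightward: 5 /r/ transparent; 6 /u/ is itself a trigger — this domain ends here.
From /u/ at 6 rightward: 7 /k/ transparent; 8 /r/ transparent; 9 /i/ → [+round]; word edge.
Targets with no active source: positions 1 2 stay [-round].

3 4 6 9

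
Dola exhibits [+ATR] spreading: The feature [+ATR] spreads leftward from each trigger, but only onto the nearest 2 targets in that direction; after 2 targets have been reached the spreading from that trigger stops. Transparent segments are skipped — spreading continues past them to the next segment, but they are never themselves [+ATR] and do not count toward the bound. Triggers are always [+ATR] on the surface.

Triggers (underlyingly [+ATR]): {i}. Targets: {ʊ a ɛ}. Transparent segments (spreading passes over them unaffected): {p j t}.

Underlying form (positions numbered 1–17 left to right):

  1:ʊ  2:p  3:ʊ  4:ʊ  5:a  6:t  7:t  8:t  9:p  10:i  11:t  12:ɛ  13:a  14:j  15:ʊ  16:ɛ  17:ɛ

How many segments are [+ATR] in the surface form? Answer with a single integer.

From /i/ at 10 leftward: 9 /p/ transparent; 8 /t/ transparent; 7 /t/ transparent; 6 /t/ transparent; 5 /a/ → [+ATR]; 4 /ʊ/ → [+ATR]; bound reached.
Targets with no active source: positions 1 3 12 13 15 16 17 stay [-ATR].
[+ATR] positions on the surface: 4 5 10.

3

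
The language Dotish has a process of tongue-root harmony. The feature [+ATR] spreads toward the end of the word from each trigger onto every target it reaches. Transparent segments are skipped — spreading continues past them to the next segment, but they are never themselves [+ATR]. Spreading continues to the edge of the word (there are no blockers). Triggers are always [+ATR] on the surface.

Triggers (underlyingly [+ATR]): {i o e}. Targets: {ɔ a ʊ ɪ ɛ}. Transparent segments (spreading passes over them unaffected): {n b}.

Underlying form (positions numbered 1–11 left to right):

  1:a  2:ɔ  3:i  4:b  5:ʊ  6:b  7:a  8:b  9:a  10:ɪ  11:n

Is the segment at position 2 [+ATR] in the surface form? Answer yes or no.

no

From /i/ at 3 rightward: 4 /b/ transparent; 5 /ʊ/ → [+ATR]; 6 /b/ transparent; 7 /a/ → [+ATR]; 8 /b/ transparent; 9 /a/ → [+ATR]; 10 /ɪ/ → [+ATR]; 11 /n/ transparent; word edge.
Targets with no active source: positions 1 2 stay [-ATR].
[+ATR] positions on the surface: 3 5 7 9 10.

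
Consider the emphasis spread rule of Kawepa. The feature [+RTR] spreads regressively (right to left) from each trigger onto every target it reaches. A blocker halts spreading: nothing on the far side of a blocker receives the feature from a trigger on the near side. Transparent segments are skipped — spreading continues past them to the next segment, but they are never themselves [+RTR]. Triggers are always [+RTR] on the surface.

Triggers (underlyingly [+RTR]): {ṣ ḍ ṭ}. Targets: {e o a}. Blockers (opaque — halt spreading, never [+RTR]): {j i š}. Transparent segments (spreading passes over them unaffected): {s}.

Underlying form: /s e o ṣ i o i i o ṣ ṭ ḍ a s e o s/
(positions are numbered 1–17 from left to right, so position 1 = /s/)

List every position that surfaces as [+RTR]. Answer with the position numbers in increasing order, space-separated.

From /ṣ/ at 4 leftward: 3 /o/ → [+RTR]; 2 /e/ → [+RTR]; 1 /s/ transparent; word edge.
From /ṣ/ at 10 leftward: 9 /o/ → [+RTR]; 8 /i/ blocks.
From /ṭ/ at 11 leftward: 10 /ṣ/ is itself a trigger — this domain ends here.
From /ḍ/ at 12 leftward: 11 /ṭ/ is itself a trigger — this domain ends here.
Targets with no active source: positions 6 13 15 16 stay [-emphatic].

2 3 4 9 10 11 12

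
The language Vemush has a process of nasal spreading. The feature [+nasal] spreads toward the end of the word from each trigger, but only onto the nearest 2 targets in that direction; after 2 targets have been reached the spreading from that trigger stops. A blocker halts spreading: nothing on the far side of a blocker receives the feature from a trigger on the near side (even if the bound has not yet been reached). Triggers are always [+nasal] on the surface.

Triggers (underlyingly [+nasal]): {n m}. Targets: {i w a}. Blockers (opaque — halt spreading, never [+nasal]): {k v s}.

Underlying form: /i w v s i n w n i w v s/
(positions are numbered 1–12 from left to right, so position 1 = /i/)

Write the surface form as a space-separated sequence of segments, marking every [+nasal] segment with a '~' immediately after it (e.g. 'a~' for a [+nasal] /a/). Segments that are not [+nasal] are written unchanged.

From /n/ at 6 rightward: 7 /w/ → [+nasal]; 8 /n/ is itself a trigger — this domain ends here.
From /n/ at 8 rightward: 9 /i/ → [+nasal]; 10 /w/ → [+nasal]; bound reached.
Targets with no active source: positions 1 2 5 stay [-nasal].
[+nasal] positions on the surface: 6 7 8 9 10.

i w v s i n~ w~ n~ i~ w~ v s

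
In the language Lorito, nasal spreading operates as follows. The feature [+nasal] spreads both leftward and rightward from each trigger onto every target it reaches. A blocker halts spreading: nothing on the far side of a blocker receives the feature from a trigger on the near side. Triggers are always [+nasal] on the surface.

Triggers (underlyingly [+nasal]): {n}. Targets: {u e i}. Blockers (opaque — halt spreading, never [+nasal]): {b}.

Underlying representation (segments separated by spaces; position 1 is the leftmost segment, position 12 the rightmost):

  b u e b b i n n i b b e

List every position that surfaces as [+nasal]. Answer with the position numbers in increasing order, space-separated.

From /n/ at 7 rightward: 8 /n/ is itself a trigger — this domain ends here.
From /n/ at 7 leftward: 6 /i/ → [+nasal]; 5 /b/ blocks.
From /n/ at 8 rightward: 9 /i/ → [+nasal]; 10 /b/ blocks.
From /n/ at 8 leftward: 7 /n/ is itself a trigger — this domain ends here.
Targets with no active source: positions 2 3 12 stay [-nasal].

6 7 8 9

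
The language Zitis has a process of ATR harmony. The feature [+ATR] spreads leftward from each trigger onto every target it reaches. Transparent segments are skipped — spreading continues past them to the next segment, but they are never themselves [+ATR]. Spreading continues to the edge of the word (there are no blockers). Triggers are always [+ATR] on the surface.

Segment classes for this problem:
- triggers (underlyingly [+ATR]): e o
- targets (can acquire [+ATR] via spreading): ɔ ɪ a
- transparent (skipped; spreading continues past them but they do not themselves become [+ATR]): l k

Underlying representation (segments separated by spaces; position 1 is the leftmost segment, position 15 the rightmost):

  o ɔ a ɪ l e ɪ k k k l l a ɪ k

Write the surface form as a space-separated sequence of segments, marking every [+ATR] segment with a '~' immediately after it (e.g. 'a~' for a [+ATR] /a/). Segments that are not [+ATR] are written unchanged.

From /o/ at 1 leftward: word edge.
From /e/ at 6 leftward: 5 /l/ transparent; 4 /ɪ/ → [+ATR]; 3 /a/ → [+ATR]; 2 /ɔ/ → [+ATR]; 1 /o/ is itself a trigger — this domain ends here.
Targets with no active source: positions 7 13 14 stay [-ATR].
[+ATR] positions on the surface: 1 2 3 4 6.

o~ ɔ~ a~ ɪ~ l e~ ɪ k k k l l a ɪ k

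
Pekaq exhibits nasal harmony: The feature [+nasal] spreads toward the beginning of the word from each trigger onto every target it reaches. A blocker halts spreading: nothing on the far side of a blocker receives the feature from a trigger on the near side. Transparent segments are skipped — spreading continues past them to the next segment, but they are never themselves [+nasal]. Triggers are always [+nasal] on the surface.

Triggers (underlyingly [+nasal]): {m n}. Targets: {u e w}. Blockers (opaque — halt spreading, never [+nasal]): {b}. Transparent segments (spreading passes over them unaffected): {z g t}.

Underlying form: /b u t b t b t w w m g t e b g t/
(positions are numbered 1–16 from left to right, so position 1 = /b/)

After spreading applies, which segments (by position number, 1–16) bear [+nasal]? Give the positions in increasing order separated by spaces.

8 9 10

From /m/ at 10 leftward: 9 /w/ → [+nasal]; 8 /w/ → [+nasal]; 7 /t/ transparent; 6 /b/ blocks.
Targets with no active source: positions 2 13 stay [-nasal].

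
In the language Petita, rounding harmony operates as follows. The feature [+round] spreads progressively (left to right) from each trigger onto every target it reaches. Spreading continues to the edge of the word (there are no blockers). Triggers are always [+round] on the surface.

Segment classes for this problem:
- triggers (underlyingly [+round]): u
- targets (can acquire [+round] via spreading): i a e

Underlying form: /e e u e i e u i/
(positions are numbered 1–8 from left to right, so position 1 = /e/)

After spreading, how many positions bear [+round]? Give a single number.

From /u/ at 3 rightward: 4 /e/ → [+round]; 5 /i/ → [+round]; 6 /e/ → [+round]; 7 /u/ is itself a trigger — this domain ends here.
From /u/ at 7 rightward: 8 /i/ → [+round]; word edge.
Targets with no active source: positions 1 2 stay [-round].
[+round] positions on the surface: 3 4 5 6 7 8.

6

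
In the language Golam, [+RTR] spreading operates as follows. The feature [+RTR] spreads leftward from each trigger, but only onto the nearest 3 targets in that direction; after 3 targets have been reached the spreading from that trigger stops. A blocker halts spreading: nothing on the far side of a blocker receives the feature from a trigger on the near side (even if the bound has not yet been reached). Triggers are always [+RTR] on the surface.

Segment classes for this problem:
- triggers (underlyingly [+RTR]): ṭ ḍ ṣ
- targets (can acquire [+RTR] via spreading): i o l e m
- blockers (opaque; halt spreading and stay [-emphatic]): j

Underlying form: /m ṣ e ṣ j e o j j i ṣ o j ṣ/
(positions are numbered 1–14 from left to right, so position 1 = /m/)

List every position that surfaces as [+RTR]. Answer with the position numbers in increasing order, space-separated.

1 2 3 4 10 11 14

From /ṣ/ at 2 leftward: 1 /m/ → [+RTR]; word edge.
From /ṣ/ at 4 leftward: 3 /e/ → [+RTR]; 2 /ṣ/ is itself a trigger — this domain ends here.
From /ṣ/ at 11 leftward: 10 /i/ → [+RTR]; 9 /j/ blocks.
From /ṣ/ at 14 leftward: 13 /j/ blocks.
Targets with no active source: positions 6 7 12 stay [-emphatic].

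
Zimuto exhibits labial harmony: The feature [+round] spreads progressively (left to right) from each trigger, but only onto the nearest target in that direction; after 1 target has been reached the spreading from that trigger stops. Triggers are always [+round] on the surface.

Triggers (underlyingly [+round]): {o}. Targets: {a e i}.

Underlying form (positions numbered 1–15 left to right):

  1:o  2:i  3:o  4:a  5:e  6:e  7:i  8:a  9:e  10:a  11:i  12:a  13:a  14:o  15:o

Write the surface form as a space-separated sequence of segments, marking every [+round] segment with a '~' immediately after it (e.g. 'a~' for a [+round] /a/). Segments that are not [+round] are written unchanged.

o~ i~ o~ a~ e e i a e a i a a o~ o~

From /o/ at 1 rightward: 2 /i/ → [+round]; bound reached.
From /o/ at 3 rightward: 4 /a/ → [+round]; bound reached.
From /o/ at 14 rightward: 15 /o/ is itself a trigger — this domain ends here.
From /o/ at 15 rightward: word edge.
Targets with no active source: positions 5 6 7 8 9 10 11 12 13 stay [-round].
[+round] positions on the surface: 1 2 3 4 14 15.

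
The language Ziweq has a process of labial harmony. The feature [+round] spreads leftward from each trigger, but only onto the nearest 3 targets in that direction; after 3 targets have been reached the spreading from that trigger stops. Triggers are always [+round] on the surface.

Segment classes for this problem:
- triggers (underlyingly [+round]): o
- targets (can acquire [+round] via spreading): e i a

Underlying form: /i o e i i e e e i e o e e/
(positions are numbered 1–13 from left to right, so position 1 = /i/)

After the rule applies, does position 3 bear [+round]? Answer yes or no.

no

From /o/ at 2 leftward: 1 /i/ → [+round]; word edge.
From /o/ at 11 leftward: 10 /e/ → [+round]; 9 /i/ → [+round]; 8 /e/ → [+round]; bound reached.
Targets with no active source: positions 3 4 5 6 7 12 13 stay [-round].
[+round] positions on the surface: 1 2 8 9 10 11.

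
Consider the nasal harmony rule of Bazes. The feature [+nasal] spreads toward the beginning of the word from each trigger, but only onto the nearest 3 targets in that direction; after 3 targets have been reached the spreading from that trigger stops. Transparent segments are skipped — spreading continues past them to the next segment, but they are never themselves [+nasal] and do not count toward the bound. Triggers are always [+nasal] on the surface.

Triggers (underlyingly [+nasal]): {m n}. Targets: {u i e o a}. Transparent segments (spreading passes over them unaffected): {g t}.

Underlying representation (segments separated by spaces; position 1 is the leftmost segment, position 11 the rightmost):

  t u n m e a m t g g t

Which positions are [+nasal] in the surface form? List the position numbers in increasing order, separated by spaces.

From /n/ at 3 leftward: 2 /u/ → [+nasal]; 1 /t/ transparent; word edge.
From /m/ at 4 leftward: 3 /n/ is itself a trigger — this domain ends here.
From /m/ at 7 leftward: 6 /a/ → [+nasal]; 5 /e/ → [+nasal]; 4 /m/ is itself a trigger — this domain ends here.

2 3 4 5 6 7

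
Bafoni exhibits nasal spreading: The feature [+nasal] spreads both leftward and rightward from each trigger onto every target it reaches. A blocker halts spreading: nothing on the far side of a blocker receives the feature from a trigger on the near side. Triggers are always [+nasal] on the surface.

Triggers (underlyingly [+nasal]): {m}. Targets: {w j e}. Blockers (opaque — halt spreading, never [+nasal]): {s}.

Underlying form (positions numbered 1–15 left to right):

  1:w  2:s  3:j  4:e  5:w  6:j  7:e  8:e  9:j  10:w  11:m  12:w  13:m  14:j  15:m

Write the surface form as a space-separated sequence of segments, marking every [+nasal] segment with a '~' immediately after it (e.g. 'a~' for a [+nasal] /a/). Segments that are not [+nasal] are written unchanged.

From /m/ at 11 rightward: 12 /w/ → [+nasal]; 13 /m/ is itself a trigger — this domain ends here.
From /m/ at 11 leftward: 10 /w/ → [+nasal]; 9 /j/ → [+nasal]; 8 /e/ → [+nasal]; 7 /e/ → [+nasal]; 6 /j/ → [+nasal]; 5 /w/ → [+nasal]; 4 /e/ → [+nasal]; 3 /j/ → [+nasal]; 2 /s/ blocks.
From /m/ at 13 rightward: 14 /j/ → [+nasal]; 15 /m/ is itself a trigger — this domain ends here.
From /m/ at 13 leftward: 12 /w/ → [+nasal]; 11 /m/ is itself a trigger — this domain ends here.
From /m/ at 15 rightward: word edge.
From /m/ at 15 leftward: 14 /j/ → [+nasal]; 13 /m/ is itself a trigger — this domain ends here.
Target with no active source: position 1 stays [-nasal].
[+nasal] positions on the surface: 3 4 5 6 7 8 9 10 11 12 13 14 15.

w s j~ e~ w~ j~ e~ e~ j~ w~ m~ w~ m~ j~ m~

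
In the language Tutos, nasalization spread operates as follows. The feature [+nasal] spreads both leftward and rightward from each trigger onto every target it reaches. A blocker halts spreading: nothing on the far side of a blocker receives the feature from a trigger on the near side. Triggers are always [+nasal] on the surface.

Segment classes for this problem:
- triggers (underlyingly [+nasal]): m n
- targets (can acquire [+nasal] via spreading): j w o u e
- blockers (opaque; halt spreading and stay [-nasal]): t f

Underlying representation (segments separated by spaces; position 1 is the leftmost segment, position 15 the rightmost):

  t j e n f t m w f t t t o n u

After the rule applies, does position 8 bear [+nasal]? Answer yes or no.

From /n/ at 4 rightward: 5 /f/ blocks.
From /n/ at 4 leftward: 3 /e/ → [+nasal]; 2 /j/ → [+nasal]; 1 /t/ blocks.
From /m/ at 7 rightward: 8 /w/ → [+nasal]; 9 /f/ blocks.
From /m/ at 7 leftward: 6 /t/ blocks.
From /n/ at 14 rightward: 15 /u/ → [+nasal]; word edge.
From /n/ at 14 leftward: 13 /o/ → [+nasal]; 12 /t/ blocks.
[+nasal] positions on the surface: 2 3 4 7 8 13 14 15.

yes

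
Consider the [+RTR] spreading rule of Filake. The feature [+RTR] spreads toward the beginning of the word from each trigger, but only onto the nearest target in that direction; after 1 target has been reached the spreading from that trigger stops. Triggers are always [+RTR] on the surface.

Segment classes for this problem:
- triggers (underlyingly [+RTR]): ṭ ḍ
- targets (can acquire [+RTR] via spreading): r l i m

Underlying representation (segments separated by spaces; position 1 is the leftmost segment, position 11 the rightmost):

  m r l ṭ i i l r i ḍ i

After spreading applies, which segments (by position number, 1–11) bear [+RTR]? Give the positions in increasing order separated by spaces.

From /ṭ/ at 4 leftward: 3 /l/ → [+RTR]; bound reached.
From /ḍ/ at 10 leftward: 9 /i/ → [+RTR]; bound reached.
Targets with no active source: positions 1 2 5 6 7 8 11 stay [-emphatic].

3 4 9 10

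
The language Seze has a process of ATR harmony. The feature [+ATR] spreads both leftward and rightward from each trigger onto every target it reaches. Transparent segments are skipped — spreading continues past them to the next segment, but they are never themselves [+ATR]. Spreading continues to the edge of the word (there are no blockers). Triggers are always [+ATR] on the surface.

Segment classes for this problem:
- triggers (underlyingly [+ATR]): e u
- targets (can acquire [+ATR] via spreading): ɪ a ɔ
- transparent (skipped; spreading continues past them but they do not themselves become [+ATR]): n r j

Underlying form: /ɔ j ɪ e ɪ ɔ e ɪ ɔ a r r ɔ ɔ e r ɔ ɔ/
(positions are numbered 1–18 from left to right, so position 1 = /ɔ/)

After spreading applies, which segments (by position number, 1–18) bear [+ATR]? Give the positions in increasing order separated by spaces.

From /e/ at 4 rightward: 5 /ɪ/ → [+ATR]; 6 /ɔ/ → [+ATR]; 7 /e/ is itself a trigger — this domain ends here.
From /e/ at 4 leftward: 3 /ɪ/ → [+ATR]; 2 /j/ transparent; 1 /ɔ/ → [+ATR]; word edge.
From /e/ at 7 rightward: 8 /ɪ/ → [+ATR]; 9 /ɔ/ → [+ATR]; 10 /a/ → [+ATR]; 11 /r/ transparent; 12 /r/ transparent; 13 /ɔ/ → [+ATR]; 14 /ɔ/ → [+ATR]; 15 /e/ is itself a trigger — this domain ends here.
From /e/ at 7 leftward: 6 /ɔ/ → [+ATR]; 5 /ɪ/ → [+ATR]; 4 /e/ is itself a trigger — this domain ends here.
From /e/ at 15 rightward: 16 /r/ transparent; 17 /ɔ/ → [+ATR]; 18 /ɔ/ → [+ATR]; word edge.
From /e/ at 15 leftward: 14 /ɔ/ → [+ATR]; 13 /ɔ/ → [+ATR]; 12 /r/ transparent; 11 /r/ transparent; 10 /a/ → [+ATR]; 9 /ɔ/ → [+ATR]; 8 /ɪ/ → [+ATR]; 7 /e/ is itself a trigger — this domain ends here.

1 3 4 5 6 7 8 9 10 13 14 15 17 18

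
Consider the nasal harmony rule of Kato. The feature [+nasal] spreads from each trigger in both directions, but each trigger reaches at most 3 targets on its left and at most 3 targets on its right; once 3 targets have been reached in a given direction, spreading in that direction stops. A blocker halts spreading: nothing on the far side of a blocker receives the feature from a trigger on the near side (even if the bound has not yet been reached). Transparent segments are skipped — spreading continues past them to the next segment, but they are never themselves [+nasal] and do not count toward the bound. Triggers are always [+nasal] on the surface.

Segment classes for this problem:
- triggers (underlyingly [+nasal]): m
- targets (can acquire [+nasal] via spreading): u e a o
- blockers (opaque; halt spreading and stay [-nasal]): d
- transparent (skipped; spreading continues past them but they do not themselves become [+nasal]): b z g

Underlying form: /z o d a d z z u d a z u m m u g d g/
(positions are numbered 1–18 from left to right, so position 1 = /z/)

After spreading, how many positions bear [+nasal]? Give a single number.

5

From /m/ at 13 rightward: 14 /m/ is itself a trigger — this domain ends here.
From /m/ at 13 leftward: 12 /u/ → [+nasal]; 11 /z/ transparent; 10 /a/ → [+nasal]; 9 /d/ blocks.
From /m/ at 14 rightward: 15 /u/ → [+nasal]; 16 /g/ transparent; 17 /d/ blocks.
From /m/ at 14 leftward: 13 /m/ is itself a trigger — this domain ends here.
Targets with no active source: positions 2 4 8 stay [-nasal].
[+nasal] positions on the surface: 10 12 13 14 15.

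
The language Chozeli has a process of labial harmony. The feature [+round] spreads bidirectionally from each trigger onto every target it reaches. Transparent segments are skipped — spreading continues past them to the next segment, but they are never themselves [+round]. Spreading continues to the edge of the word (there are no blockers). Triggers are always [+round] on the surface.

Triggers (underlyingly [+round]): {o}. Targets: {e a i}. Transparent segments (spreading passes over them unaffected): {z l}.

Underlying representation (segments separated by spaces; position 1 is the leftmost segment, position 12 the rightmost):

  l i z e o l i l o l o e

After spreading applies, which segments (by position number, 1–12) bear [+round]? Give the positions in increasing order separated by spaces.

2 4 5 7 9 11 12

From /o/ at 5 rightward: 6 /l/ transparent; 7 /i/ → [+round]; 8 /l/ transparent; 9 /o/ is itself a trigger — this domain ends here.
From /o/ at 5 leftward: 4 /e/ → [+round]; 3 /z/ transparent; 2 /i/ → [+round]; 1 /l/ transparent; word edge.
From /o/ at 9 rightward: 10 /l/ transparent; 11 /o/ is itself a trigger — this domain ends here.
From /o/ at 9 leftward: 8 /l/ transparent; 7 /i/ → [+round]; 6 /l/ transparent; 5 /o/ is itself a trigger — this domain ends here.
From /o/ at 11 rightward: 12 /e/ → [+round]; word edge.
From /o/ at 11 leftward: 10 /l/ transparent; 9 /o/ is itself a trigger — this domain ends here.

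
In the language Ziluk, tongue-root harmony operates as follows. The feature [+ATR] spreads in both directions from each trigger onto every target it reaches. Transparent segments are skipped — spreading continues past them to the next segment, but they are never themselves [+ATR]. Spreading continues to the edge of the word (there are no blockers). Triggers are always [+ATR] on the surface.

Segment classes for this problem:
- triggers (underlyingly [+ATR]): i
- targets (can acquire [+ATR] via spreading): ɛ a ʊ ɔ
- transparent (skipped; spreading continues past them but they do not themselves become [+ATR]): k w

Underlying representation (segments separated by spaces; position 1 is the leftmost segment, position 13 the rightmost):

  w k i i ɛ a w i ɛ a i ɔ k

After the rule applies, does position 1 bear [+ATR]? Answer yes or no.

From /i/ at 3 rightward: 4 /i/ is itself a trigger — this domain ends here.
From /i/ at 3 leftward: 2 /k/ transparent; 1 /w/ transparent; word edge.
From /i/ at 4 rightward: 5 /ɛ/ → [+ATR]; 6 /a/ → [+ATR]; 7 /w/ transparent; 8 /i/ is itself a trigger — this domain ends here.
From /i/ at 4 leftward: 3 /i/ is itself a trigger — this domain ends here.
From /i/ at 8 rightward: 9 /ɛ/ → [+ATR]; 10 /a/ → [+ATR]; 11 /i/ is itself a trigger — this domain ends here.
From /i/ at 8 leftward: 7 /w/ transparent; 6 /a/ → [+ATR]; 5 /ɛ/ → [+ATR]; 4 /i/ is itself a trigger — this domain ends here.
From /i/ at 11 rightward: 12 /ɔ/ → [+ATR]; 13 /k/ transparent; word edge.
From /i/ at 11 leftward: 10 /a/ → [+ATR]; 9 /ɛ/ → [+ATR]; 8 /i/ is itself a trigger — this domain ends here.
[+ATR] positions on the surface: 3 4 5 6 8 9 10 11 12.

no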